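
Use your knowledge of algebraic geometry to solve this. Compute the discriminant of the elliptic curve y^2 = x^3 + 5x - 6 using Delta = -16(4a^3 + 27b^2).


Compute each component:
4a^3 = 4*5^3 = 4*125 = 500
27b^2 = 27*(-6)^2 = 27*36 = 972
4a^3 + 27b^2 = 500 + 972 = 1472
Delta = -16*1472 = -23552

-23552


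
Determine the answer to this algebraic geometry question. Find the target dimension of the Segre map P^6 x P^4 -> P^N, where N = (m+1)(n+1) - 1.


The Segre embedding maps P^m x P^n into P^N via
all products of coordinates from each factor.
N = (m+1)(n+1) - 1
N = (6+1)(4+1) - 1
N = 7*5 - 1
N = 35 - 1 = 34

34


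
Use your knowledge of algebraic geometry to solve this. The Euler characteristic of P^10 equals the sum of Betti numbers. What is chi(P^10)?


The complex projective space P^10 has one cell in each even real dimension 0, 2, ..., 20.
The cohomology groups are H^{2k}(P^10) = Z for k = 0,...,10, and 0 otherwise.
Euler characteristic = sum of Betti numbers = 1 per even-dimensional cohomology group.
chi(P^10) = 10 + 1 = 11

11


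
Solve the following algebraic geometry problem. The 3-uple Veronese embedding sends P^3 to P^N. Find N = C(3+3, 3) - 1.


The Veronese embedding v_d: P^n -> P^N maps each point to all
degree-d monomials in n+1 homogeneous coordinates.
N = C(n+d, d) - 1
N = C(3+3, 3) - 1
N = C(6, 3) - 1
C(6, 3) = 20
N = 20 - 1 = 19

19


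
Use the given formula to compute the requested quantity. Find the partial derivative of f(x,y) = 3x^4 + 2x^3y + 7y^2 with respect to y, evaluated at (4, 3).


df/dy = 2*x^3 + 2*7*y^1
At (4,3): 2*4^3 + 2*7*3^1
= 128 + 42
= 170

170


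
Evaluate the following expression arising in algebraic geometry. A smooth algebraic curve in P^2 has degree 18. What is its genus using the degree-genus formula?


Using the genus formula for smooth plane curves:
g = (d-1)(d-2)/2
g = (18-1)(18-2)/2
g = 17*16/2
g = 272/2 = 136

136


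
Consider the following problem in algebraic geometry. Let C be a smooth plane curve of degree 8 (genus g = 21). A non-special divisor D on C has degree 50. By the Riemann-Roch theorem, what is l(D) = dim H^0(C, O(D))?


First, compute the genus of a smooth plane curve of degree 8:
g = (d-1)(d-2)/2 = (8-1)(8-2)/2 = 21
For a non-special divisor D (i.e., h^1(D) = 0), Riemann-Roch gives:
l(D) = deg(D) - g + 1
Since deg(D) = 50 >= 2g - 1 = 41, D is non-special.
l(D) = 50 - 21 + 1 = 30

30


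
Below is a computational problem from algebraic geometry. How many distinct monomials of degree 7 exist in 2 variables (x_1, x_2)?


The number of degree-7 monomials in 2 variables is C(d+n-1, n-1).
= C(7+2-1, 2-1) = C(8, 1)
= 8

8


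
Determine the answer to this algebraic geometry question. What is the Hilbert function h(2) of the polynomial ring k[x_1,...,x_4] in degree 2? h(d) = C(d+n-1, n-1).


The Hilbert function for the polynomial ring in 4 variables is:
h(d) = C(d+n-1, n-1)
h(2) = C(2+4-1, 4-1) = C(5, 3)
= 5! / (3! * 2!)
= 10

10


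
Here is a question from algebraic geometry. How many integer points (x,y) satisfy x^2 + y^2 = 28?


Systematically check integer values of x where x^2 <= 28.
For each valid x, check if 28 - x^2 is a perfect square.
Total integer solutions found: 0

0


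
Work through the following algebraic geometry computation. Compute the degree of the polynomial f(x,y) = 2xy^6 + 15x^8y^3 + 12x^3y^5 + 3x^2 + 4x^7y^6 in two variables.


Examine each term for its total degree (sum of exponents).
  Term '2xy^6' has total degree 1+6 = 7.
  Term '15x^8y^3' has total degree 8+3 = 11.
  Term '12x^3y^5' has total degree 3+5 = 8.
  Term '3x^2' has total degree 2+0 = 2.
  Term '4x^7y^6' has total degree 7+6 = 13.
The maximum total degree among all terms is 13.

13


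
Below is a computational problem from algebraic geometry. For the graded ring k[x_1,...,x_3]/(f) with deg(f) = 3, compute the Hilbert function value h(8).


For R = k[x_1,...,x_n]/(f) with f homogeneous of degree e:
The Hilbert series is (1 - t^e)/(1 - t)^n.
So h(d) = C(d+n-1, n-1) - C(d-e+n-1, n-1) for d >= e.
With n=3, e=3, d=8:
C(8+3-1, 3-1) = C(10, 2) = 45
C(8-3+3-1, 3-1) = C(7, 2) = 21
h(8) = 45 - 21 = 24

24


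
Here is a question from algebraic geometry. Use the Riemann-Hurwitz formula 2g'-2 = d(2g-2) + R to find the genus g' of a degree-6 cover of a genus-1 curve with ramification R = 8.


Riemann-Hurwitz formula: 2g' - 2 = d(2g - 2) + R
Given: d = 6, g = 1, R = 8
2g' - 2 = 6*(2*1 - 2) + 8
2g' - 2 = 6*0 + 8
2g' - 2 = 0 + 8 = 8
2g' = 10
g' = 5

5


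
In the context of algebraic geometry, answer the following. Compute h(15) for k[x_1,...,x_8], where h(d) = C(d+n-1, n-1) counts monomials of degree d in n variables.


The Hilbert function for the polynomial ring in 8 variables is:
h(d) = C(d+n-1, n-1)
h(15) = C(15+8-1, 8-1) = C(22, 7)
= 22! / (7! * 15!)
= 170544

170544


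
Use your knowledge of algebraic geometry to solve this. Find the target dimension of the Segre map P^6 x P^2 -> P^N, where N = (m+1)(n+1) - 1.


The Segre embedding maps P^m x P^n into P^N via
all products of coordinates from each factor.
N = (m+1)(n+1) - 1
N = (6+1)(2+1) - 1
N = 7*3 - 1
N = 21 - 1 = 20

20


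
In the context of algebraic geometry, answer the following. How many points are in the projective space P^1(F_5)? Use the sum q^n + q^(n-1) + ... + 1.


P^1(F_5) has (q^(n+1) - 1)/(q - 1) points.
= 5^1 + 5^0
= 5 + 1
= 6

6


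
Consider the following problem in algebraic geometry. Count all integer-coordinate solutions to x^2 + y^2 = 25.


Systematically check integer values of x where x^2 <= 25.
For each valid x, check if 25 - x^2 is a perfect square.
x=0: 25 - 0 = 25, sqrt = 5 (valid)
x=3: 25 - 9 = 16, sqrt = 4 (valid)
x=4: 25 - 16 = 9, sqrt = 3 (valid)
x=5: 25 - 25 = 0, sqrt = 0 (valid)
Total integer solutions found: 12

12


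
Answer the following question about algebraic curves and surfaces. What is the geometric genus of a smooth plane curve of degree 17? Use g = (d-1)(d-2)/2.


Using the genus formula for smooth plane curves:
g = (d-1)(d-2)/2
g = (17-1)(17-2)/2
g = 16*15/2
g = 240/2 = 120

120


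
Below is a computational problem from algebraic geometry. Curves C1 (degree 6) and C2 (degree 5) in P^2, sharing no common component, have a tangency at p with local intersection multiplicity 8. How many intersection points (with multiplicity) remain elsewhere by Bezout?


By Bezout's theorem, the total intersection number is d1 * d2.
Total = 6 * 5 = 30
Intersection multiplicity at p = 8
Remaining intersections = 30 - 8 = 22

22


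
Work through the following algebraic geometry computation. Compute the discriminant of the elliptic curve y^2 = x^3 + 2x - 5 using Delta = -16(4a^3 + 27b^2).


Compute each component:
4a^3 = 4*2^3 = 4*8 = 32
27b^2 = 27*(-5)^2 = 27*25 = 675
4a^3 + 27b^2 = 32 + 675 = 707
Delta = -16*707 = -11312

-11312


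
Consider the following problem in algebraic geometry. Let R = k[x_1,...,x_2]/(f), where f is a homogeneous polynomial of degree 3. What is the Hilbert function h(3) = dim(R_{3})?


For R = k[x_1,...,x_n]/(f) with f homogeneous of degree e:
The Hilbert series is (1 - t^e)/(1 - t)^n.
So h(d) = C(d+n-1, n-1) - C(d-e+n-1, n-1) for d >= e.
With n=2, e=3, d=3:
C(3+2-1, 2-1) = C(4, 1) = 4
C(3-3+2-1, 2-1) = C(1, 1) = 1
h(3) = 4 - 1 = 3

3


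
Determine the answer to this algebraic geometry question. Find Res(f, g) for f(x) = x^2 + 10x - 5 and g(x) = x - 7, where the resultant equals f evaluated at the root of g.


For Res(f, x - c), we evaluate f at x = c.
f(7) = 7^2 + 10*7 - 5
= 49 + 70 - 5
= 119 - 5 = 114
Res(f, g) = 114

114


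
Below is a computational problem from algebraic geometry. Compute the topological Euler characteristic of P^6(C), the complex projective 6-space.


The complex projective space P^6 has one cell in each even real dimension 0, 2, ..., 12.
The cohomology groups are H^{2k}(P^6) = Z for k = 0,...,6, and 0 otherwise.
Euler characteristic = sum of Betti numbers = 1 per even-dimensional cohomology group.
chi(P^6) = 6 + 1 = 7

7


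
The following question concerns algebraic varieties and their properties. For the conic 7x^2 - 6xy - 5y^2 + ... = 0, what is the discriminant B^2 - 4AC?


The discriminant of a conic Ax^2 + Bxy + Cy^2 + ... = 0 is B^2 - 4AC.
B^2 = (-6)^2 = 36
4AC = 4*7*(-5) = -140
Discriminant = 36 + 140 = 176

176


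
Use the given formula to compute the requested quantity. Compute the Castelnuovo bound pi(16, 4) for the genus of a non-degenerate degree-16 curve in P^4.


Castelnuovo's bound: write d - 1 = m(r-1) + epsilon with 0 <= epsilon < r-1.
d - 1 = 16 - 1 = 15
r - 1 = 4 - 1 = 3
15 = 5*3 + 0, so m = 5, epsilon = 0
pi(d, r) = m(m-1)(r-1)/2 + m*epsilon
= 5*4*3/2 + 5*0
= 60/2 + 0
= 30 + 0 = 30

30


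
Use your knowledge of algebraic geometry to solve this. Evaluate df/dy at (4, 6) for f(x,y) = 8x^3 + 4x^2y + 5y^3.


df/dy = 4*x^2 + 3*5*y^2
At (4,6): 4*4^2 + 3*5*6^2
= 64 + 540
= 604

604


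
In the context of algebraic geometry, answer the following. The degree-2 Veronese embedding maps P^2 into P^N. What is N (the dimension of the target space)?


The Veronese embedding v_d: P^n -> P^N maps each point to all
degree-d monomials in n+1 homogeneous coordinates.
N = C(n+d, d) - 1
N = C(2+2, 2) - 1
N = C(4, 2) - 1
C(4, 2) = 6
N = 6 - 1 = 5

5


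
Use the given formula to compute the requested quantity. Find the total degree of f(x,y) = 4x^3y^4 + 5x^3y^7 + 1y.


Examine each term for its total degree (sum of exponents).
  Term '4x^3y^4' has total degree 3+4 = 7.
  Term '5x^3y^7' has total degree 3+7 = 10.
  Term '1y' has total degree 0+1 = 1.
The maximum total degree among all terms is 10.

10


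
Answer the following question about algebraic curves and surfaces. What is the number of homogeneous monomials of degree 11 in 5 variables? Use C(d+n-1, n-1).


The number of degree-11 monomials in 5 variables is C(d+n-1, n-1).
= C(11+5-1, 5-1) = C(15, 4)
= 1365

1365


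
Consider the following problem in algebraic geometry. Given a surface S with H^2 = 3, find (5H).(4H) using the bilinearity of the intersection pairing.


Using bilinearity of the intersection pairing on a surface S:
(aH).(bH) = ab * (H.H)
We have H^2 = 3.
D.E = (5H).(4H) = 5*4*3
= 20*3
= 60

60


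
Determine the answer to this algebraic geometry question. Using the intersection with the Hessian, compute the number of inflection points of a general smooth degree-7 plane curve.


For a general smooth plane curve C of degree d, the inflection points are
the intersection of C with its Hessian curve, which has degree 3(d-2).
By Bezout, the total intersection number is d * 3(d-2) = 7 * 15 = 105.
For a general curve every flex is ordinary, so each contributes
multiplicity 1 to C·Hess(C), and the number of distinct inflection
points is 3d(d-2).
Inflection points = 3*7*(7-2) = 3*7*5 = 105

105


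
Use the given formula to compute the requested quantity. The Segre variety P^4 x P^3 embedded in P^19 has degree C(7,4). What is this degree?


The degree of the Segre variety P^4 x P^3 is C(m+n, m).
= C(7, 4)
= 35

35


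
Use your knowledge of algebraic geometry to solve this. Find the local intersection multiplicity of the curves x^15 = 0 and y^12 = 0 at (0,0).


The intersection multiplicity of V(x^a) and V(y^b) at the origin is:
I(O; V(x^15), V(y^12)) = dim_k(k[x,y]/(x^15, y^12))
A basis for k[x,y]/(x^15, y^12) is the set of monomials x^i * y^j
where 0 <= i < 15 and 0 <= j < 12.
The number of such monomials is 15 * 12 = 180

180


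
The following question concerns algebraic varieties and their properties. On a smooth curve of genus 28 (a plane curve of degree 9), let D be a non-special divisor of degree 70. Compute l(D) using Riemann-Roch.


First, compute the genus of a smooth plane curve of degree 9:
g = (d-1)(d-2)/2 = (9-1)(9-2)/2 = 28
For a non-special divisor D (i.e., h^1(D) = 0), Riemann-Roch gives:
l(D) = deg(D) - g + 1
Since deg(D) = 70 >= 2g - 1 = 55, D is non-special.
l(D) = 70 - 28 + 1 = 43

43


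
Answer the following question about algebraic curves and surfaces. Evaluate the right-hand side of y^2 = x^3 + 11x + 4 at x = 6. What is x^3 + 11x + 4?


Compute x^3 + 11x + 4 at x = 6:
x^3 = 6^3 = 216
11*x = 11*6 = 66
Sum: 216 + 66 + 4 = 286

286


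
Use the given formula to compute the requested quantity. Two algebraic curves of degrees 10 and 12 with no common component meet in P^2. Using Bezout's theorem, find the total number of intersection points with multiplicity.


Bezout's theorem states the intersection count equals the product of degrees.
Intersection count = 10 * 12 = 120

120


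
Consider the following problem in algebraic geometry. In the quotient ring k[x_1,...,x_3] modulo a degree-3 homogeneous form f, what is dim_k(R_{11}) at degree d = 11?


For R = k[x_1,...,x_n]/(f) with f homogeneous of degree e:
The Hilbert series is (1 - t^e)/(1 - t)^n.
So h(d) = C(d+n-1, n-1) - C(d-e+n-1, n-1) for d >= e.
With n=3, e=3, d=11:
C(11+3-1, 3-1) = C(13, 2) = 78
C(11-3+3-1, 3-1) = C(10, 2) = 45
h(11) = 78 - 45 = 33

33


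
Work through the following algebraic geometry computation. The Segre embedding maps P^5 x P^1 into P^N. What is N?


The Segre embedding maps P^m x P^n into P^N via
all products of coordinates from each factor.
N = (m+1)(n+1) - 1
N = (5+1)(1+1) - 1
N = 6*2 - 1
N = 12 - 1 = 11

11


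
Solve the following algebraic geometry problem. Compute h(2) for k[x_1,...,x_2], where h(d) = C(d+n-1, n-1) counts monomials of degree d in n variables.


The Hilbert function for the polynomial ring in 2 variables is:
h(d) = C(d+n-1, n-1)
h(2) = C(2+2-1, 2-1) = C(3, 1)
= 3! / (1! * 2!)
= 3

3


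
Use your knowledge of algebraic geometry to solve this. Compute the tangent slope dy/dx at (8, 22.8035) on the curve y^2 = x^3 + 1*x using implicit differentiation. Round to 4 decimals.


Using implicit differentiation of y^2 = x^3 + 1*x:
2y * dy/dx = 3x^2 + 1
dy/dx = (3x^2 + 1)/(2y)
Numerator: 3*8^2 + 1 = 193
Denominator: 2*22.8035 = 45.607
dy/dx = 193/45.607 = 4.2318

4.2318


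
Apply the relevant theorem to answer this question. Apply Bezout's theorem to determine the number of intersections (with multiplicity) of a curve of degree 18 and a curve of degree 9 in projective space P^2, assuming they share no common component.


Bezout's theorem states the intersection count equals the product of degrees.
Intersection count = 18 * 9 = 162

162


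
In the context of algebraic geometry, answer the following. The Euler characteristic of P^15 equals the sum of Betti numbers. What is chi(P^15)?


The complex projective space P^15 has one cell in each even real dimension 0, 2, ..., 30.
The cohomology groups are H^{2k}(P^15) = Z for k = 0,...,15, and 0 otherwise.
Euler characteristic = sum of Betti numbers = 1 per even-dimensional cohomology group.
chi(P^15) = 15 + 1 = 16

16


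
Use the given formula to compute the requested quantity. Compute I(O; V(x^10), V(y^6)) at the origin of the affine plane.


The intersection multiplicity of V(x^a) and V(y^b) at the origin is:
I(O; V(x^10), V(y^6)) = dim_k(k[x,y]/(x^10, y^6))
A basis for k[x,y]/(x^10, y^6) is the set of monomials x^i * y^j
where 0 <= i < 10 and 0 <= j < 6.
The number of such monomials is 10 * 6 = 60

60


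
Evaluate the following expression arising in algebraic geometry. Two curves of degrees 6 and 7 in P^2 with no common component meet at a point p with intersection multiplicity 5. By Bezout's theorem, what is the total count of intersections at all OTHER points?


By Bezout's theorem, the total intersection number is d1 * d2.
Total = 6 * 7 = 42
Intersection multiplicity at p = 5
Remaining intersections = 42 - 5 = 37

37


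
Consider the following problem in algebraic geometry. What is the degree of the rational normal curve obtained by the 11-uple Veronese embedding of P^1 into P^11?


The rational normal curve in P^11 is the image of P^1 under the 11-uple Veronese.
A general hyperplane in P^11 pulls back to a degree-11 form on P^1, which has 11 zeros,
so the curve meets a general hyperplane in 11 points. Degree = 11.

11


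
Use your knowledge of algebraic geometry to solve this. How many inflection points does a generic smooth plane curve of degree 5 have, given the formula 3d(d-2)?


For a general smooth plane curve C of degree d, the inflection points are
the intersection of C with its Hessian curve, which has degree 3(d-2).
By Bezout, the total intersection number is d * 3(d-2) = 5 * 9 = 45.
For a general curve every flex is ordinary, so each contributes
multiplicity 1 to C·Hess(C), and the number of distinct inflection
points is 3d(d-2).
Inflection points = 3*5*(5-2) = 3*5*3 = 45

45


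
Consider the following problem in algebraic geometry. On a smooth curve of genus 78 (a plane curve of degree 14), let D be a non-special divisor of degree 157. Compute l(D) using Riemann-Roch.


First, compute the genus of a smooth plane curve of degree 14:
g = (d-1)(d-2)/2 = (14-1)(14-2)/2 = 78
For a non-special divisor D (i.e., h^1(D) = 0), Riemann-Roch gives:
l(D) = deg(D) - g + 1
Since deg(D) = 157 >= 2g - 1 = 155, D is non-special.
l(D) = 157 - 78 + 1 = 80

80


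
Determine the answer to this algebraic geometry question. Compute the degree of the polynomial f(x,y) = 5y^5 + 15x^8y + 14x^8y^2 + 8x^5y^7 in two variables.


Examine each term for its total degree (sum of exponents).
  Term '5y^5' has total degree 0+5 = 5.
  Term '15x^8y' has total degree 8+1 = 9.
  Term '14x^8y^2' has total degree 8+2 = 10.
  Term '8x^5y^7' has total degree 5+7 = 12.
The maximum total degree among all terms is 12.

12


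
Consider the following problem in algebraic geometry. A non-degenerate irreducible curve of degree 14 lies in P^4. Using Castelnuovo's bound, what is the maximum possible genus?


Castelnuovo's bound: write d - 1 = m(r-1) + epsilon with 0 <= epsilon < r-1.
d - 1 = 14 - 1 = 13
r - 1 = 4 - 1 = 3
13 = 4*3 + 1, so m = 4, epsilon = 1
pi(d, r) = m(m-1)(r-1)/2 + m*epsilon
= 4*3*3/2 + 4*1
= 36/2 + 4
= 18 + 4 = 22

22


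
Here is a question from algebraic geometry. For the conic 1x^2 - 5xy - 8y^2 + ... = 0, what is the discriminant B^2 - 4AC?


The discriminant of a conic Ax^2 + Bxy + Cy^2 + ... = 0 is B^2 - 4AC.
B^2 = (-5)^2 = 25
4AC = 4*1*(-8) = -32
Discriminant = 25 + 32 = 57

57


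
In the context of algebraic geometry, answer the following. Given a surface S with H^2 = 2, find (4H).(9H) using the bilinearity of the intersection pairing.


Using bilinearity of the intersection pairing on a surface S:
(aH).(bH) = ab * (H.H)
We have H^2 = 2.
D.E = (4H).(9H) = 4*9*2
= 36*2
= 72

72


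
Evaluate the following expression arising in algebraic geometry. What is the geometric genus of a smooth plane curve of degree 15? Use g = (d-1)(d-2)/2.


Using the genus formula for smooth plane curves:
g = (d-1)(d-2)/2
g = (15-1)(15-2)/2
g = 14*13/2
g = 182/2 = 91

91


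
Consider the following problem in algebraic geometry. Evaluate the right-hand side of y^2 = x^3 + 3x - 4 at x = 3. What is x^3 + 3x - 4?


Compute x^3 + 3x - 4 at x = 3:
x^3 = 3^3 = 27
3*x = 3*3 = 9
Sum: 27 + 9 - 4 = 32

32


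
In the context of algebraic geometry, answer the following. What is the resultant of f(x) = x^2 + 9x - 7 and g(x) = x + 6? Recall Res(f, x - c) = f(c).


For Res(f, x - c), we evaluate f at x = c.
f(-6) = (-6)^2 + 9*(-6) - 7
= 36 - 54 - 7
= -18 - 7 = -25
Res(f, g) = -25

-25


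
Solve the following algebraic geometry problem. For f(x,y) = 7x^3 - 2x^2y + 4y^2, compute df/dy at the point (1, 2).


df/dy = (-2)*x^2 + 2*4*y^1
At (1,2): (-2)*1^2 + 2*4*2^1
= -2 + 16
= 14

14


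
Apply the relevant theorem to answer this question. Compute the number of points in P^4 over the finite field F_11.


P^4(F_11) has (q^(n+1) - 1)/(q - 1) points.
= 11^4 + 11^3 + 11^2 + 11^1 + 11^0
= 14641 + 1331 + 121 + 11 + 1
= 16105

16105


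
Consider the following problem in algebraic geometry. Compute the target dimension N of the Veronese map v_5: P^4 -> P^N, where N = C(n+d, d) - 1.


The Veronese embedding v_d: P^n -> P^N maps each point to all
degree-d monomials in n+1 homogeneous coordinates.
N = C(n+d, d) - 1
N = C(4+5, 5) - 1
N = C(9, 5) - 1
C(9, 5) = 126
N = 126 - 1 = 125

125


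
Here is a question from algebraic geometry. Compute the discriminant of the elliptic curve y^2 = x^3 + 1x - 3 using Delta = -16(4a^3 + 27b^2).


Compute each component:
4a^3 = 4*1^3 = 4*1 = 4
27b^2 = 27*(-3)^2 = 27*9 = 243
4a^3 + 27b^2 = 4 + 243 = 247
Delta = -16*247 = -3952

-3952


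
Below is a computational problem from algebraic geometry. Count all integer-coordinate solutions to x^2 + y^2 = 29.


Systematically check integer values of x where x^2 <= 29.
For each valid x, check if 29 - x^2 is a perfect square.
x=2: 29 - 4 = 25, sqrt = 5 (valid)
x=5: 29 - 25 = 4, sqrt = 2 (valid)
Total integer solutions found: 8

8


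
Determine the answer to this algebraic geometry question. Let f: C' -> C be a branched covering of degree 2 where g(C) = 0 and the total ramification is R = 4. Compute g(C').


Riemann-Hurwitz formula: 2g' - 2 = d(2g - 2) + R
Given: d = 2, g = 0, R = 4
2g' - 2 = 2*(2*0 - 2) + 4
2g' - 2 = 2*(-2) + 4
2g' - 2 = -4 + 4 = 0
2g' = 2
g' = 1

1


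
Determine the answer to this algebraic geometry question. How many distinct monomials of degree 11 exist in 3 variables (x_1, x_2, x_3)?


The number of degree-11 monomials in 3 variables is C(d+n-1, n-1).
= C(11+3-1, 3-1) = C(13, 2)
= 78

78


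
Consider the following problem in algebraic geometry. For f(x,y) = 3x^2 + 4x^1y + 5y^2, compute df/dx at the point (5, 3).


df/dx = 2*3*x^1 + 1*4*x^0*y
At (5,3): 2*3*5^1 + 1*4*5^0*3
= 30 + 12
= 42

42


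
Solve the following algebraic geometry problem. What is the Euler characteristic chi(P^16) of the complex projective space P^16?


The complex projective space P^16 has one cell in each even real dimension 0, 2, ..., 32.
The cohomology groups are H^{2k}(P^16) = Z for k = 0,...,16, and 0 otherwise.
Euler characteristic = sum of Betti numbers = 1 per even-dimensional cohomology group.
chi(P^16) = 16 + 1 = 17

17


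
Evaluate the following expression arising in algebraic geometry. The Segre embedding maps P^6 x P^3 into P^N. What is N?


The Segre embedding maps P^m x P^n into P^N via
all products of coordinates from each factor.
N = (m+1)(n+1) - 1
N = (6+1)(3+1) - 1
N = 7*4 - 1
N = 28 - 1 = 27

27


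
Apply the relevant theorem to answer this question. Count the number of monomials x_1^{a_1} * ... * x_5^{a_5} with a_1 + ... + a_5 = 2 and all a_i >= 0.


The number of degree-2 monomials in 5 variables is C(d+n-1, n-1).
= C(2+5-1, 5-1) = C(6, 4)
= 15

15


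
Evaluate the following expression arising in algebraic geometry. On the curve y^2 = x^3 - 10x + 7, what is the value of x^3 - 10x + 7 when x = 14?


Compute x^3 - 10x + 7 at x = 14:
x^3 = 14^3 = 2744
(-10)*x = (-10)*14 = -140
Sum: 2744 - 140 + 7 = 2611

2611


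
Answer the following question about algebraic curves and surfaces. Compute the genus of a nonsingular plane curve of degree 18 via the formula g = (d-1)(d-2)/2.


Using the genus formula for smooth plane curves:
g = (d-1)(d-2)/2
g = (18-1)(18-2)/2
g = 17*16/2
g = 272/2 = 136

136


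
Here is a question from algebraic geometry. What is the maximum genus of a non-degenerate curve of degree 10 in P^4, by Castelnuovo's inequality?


Castelnuovo's bound: write d - 1 = m(r-1) + epsilon with 0 <= epsilon < r-1.
d - 1 = 10 - 1 = 9
r - 1 = 4 - 1 = 3
9 = 3*3 + 0, so m = 3, epsilon = 0
pi(d, r) = m(m-1)(r-1)/2 + m*epsilon
= 3*2*3/2 + 3*0
= 18/2 + 0
= 9 + 0 = 9

9


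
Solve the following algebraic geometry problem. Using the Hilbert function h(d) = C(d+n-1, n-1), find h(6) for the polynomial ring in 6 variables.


The Hilbert function for the polynomial ring in 6 variables is:
h(d) = C(d+n-1, n-1)
h(6) = C(6+6-1, 6-1) = C(11, 5)
= 11! / (5! * 6!)
= 462

462


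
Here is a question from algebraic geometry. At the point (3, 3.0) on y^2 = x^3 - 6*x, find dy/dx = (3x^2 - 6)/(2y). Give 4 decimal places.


Using implicit differentiation of y^2 = x^3 - 6*x:
2y * dy/dx = 3x^2 - 6
dy/dx = (3x^2 - 6)/(2y)
Numerator: 3*3^2 - 6 = 21
Denominator: 2*3.0 = 6.0
dy/dx = 21/6.0 = 3.5000

3.5000


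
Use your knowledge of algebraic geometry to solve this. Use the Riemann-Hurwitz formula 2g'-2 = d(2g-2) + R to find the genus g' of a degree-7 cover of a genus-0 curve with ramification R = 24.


Riemann-Hurwitz formula: 2g' - 2 = d(2g - 2) + R
Given: d = 7, g = 0, R = 24
2g' - 2 = 7*(2*0 - 2) + 24
2g' - 2 = 7*(-2) + 24
2g' - 2 = -14 + 24 = 10
2g' = 12
g' = 6

6


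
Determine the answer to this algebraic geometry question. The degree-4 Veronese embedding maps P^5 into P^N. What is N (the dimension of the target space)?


The Veronese embedding v_d: P^n -> P^N maps each point to all
degree-d monomials in n+1 homogeneous coordinates.
N = C(n+d, d) - 1
N = C(5+4, 4) - 1
N = C(9, 4) - 1
C(9, 4) = 126
N = 126 - 1 = 125

125


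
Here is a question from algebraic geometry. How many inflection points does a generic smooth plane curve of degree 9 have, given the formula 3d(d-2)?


For a general smooth plane curve C of degree d, the inflection points are
the intersection of C with its Hessian curve, which has degree 3(d-2).
By Bezout, the total intersection number is d * 3(d-2) = 9 * 21 = 189.
For a general curve every flex is ordinary, so each contributes
multiplicity 1 to C·Hess(C), and the number of distinct inflection
points is 3d(d-2).
Inflection points = 3*9*(9-2) = 3*9*7 = 189

189


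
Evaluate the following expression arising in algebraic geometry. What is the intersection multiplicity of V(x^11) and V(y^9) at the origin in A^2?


The intersection multiplicity of V(x^a) and V(y^b) at the origin is:
I(O; V(x^11), V(y^9)) = dim_k(k[x,y]/(x^11, y^9))
A basis for k[x,y]/(x^11, y^9) is the set of monomials x^i * y^j
where 0 <= i < 11 and 0 <= j < 9.
The number of such monomials is 11 * 9 = 99

99


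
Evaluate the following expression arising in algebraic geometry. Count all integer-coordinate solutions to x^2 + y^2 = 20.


Systematically check integer values of x where x^2 <= 20.
For each valid x, check if 20 - x^2 is a perfect square.
x=2: 20 - 4 = 16, sqrt = 4 (valid)
x=4: 20 - 16 = 4, sqrt = 2 (valid)
Total integer solutions found: 8

8


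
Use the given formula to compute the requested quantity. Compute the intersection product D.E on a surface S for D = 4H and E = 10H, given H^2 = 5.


Using bilinearity of the intersection pairing on a surface S:
(aH).(bH) = ab * (H.H)
We have H^2 = 5.
D.E = (4H).(10H) = 4*10*5
= 40*5
= 200

200


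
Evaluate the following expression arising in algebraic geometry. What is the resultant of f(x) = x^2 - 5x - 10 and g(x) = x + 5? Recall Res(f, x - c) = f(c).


For Res(f, x - c), we evaluate f at x = c.
f(-5) = (-5)^2 - 5*(-5) - 10
= 25 + 25 - 10
= 50 - 10 = 40
Res(f, g) = 40

40


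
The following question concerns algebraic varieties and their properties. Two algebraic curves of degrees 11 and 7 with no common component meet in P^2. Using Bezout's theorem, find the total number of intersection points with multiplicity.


Bezout's theorem states the intersection count equals the product of degrees.
Intersection count = 11 * 7 = 77

77


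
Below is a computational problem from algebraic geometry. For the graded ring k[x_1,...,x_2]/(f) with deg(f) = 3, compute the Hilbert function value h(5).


For R = k[x_1,...,x_n]/(f) with f homogeneous of degree e:
The Hilbert series is (1 - t^e)/(1 - t)^n.
So h(d) = C(d+n-1, n-1) - C(d-e+n-1, n-1) for d >= e.
With n=2, e=3, d=5:
C(5+2-1, 2-1) = C(6, 1) = 6
C(5-3+2-1, 2-1) = C(3, 1) = 3
h(5) = 6 - 3 = 3

3


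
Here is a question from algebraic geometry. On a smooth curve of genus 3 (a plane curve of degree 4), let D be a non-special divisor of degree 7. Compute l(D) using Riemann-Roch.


First, compute the genus of a smooth plane curve of degree 4:
g = (d-1)(d-2)/2 = (4-1)(4-2)/2 = 3
For a non-special divisor D (i.e., h^1(D) = 0), Riemann-Roch gives:
l(D) = deg(D) - g + 1
Since deg(D) = 7 >= 2g - 1 = 5, D is non-special.
l(D) = 7 - 3 + 1 = 5

5


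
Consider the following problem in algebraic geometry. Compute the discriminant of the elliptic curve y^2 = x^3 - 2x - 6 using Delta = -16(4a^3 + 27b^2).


Compute each component:
4a^3 = 4*(-2)^3 = 4*(-8) = -32
27b^2 = 27*(-6)^2 = 27*36 = 972
4a^3 + 27b^2 = -32 + 972 = 940
Delta = -16*940 = -15040

-15040


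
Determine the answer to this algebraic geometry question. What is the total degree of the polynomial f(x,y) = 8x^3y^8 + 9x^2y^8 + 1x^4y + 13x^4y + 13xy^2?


Examine each term for its total degree (sum of exponents).
  Term '8x^3y^8' has total degree 3+8 = 11.
  Term '9x^2y^8' has total degree 2+8 = 10.
  Term '1x^4y' has total degree 4+1 = 5.
  Term '13x^4y' has total degree 4+1 = 5.
  Term '13xy^2' has total degree 1+2 = 3.
The maximum total degree among all terms is 11.

11


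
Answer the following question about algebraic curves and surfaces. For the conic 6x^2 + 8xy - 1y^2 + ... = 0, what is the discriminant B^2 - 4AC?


The discriminant of a conic Ax^2 + Bxy + Cy^2 + ... = 0 is B^2 - 4AC.
B^2 = 8^2 = 64
4AC = 4*6*(-1) = -24
Discriminant = 64 + 24 = 88

88


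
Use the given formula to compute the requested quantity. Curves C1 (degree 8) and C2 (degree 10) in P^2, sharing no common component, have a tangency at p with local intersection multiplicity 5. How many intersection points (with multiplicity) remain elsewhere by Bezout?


By Bezout's theorem, the total intersection number is d1 * d2.
Total = 8 * 10 = 80
Intersection multiplicity at p = 5
Remaining intersections = 80 - 5 = 75

75


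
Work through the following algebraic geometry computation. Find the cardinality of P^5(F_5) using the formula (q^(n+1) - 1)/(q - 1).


P^5(F_5) has (q^(n+1) - 1)/(q - 1) points.
= 5^5 + 5^4 + 5^3 + 5^2 + 5^1 + 5^0
= 3125 + 625 + 125 + 25 + 5 + 1
= 3906

3906


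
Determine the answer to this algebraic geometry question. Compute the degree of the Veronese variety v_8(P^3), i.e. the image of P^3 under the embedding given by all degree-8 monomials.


The Veronese variety v_8(P^3) has degree d^r.
d^r = 8^3 = 512

512


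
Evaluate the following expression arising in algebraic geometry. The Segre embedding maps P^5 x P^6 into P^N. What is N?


The Segre embedding maps P^m x P^n into P^N via
all products of coordinates from each factor.
N = (m+1)(n+1) - 1
N = (5+1)(6+1) - 1
N = 6*7 - 1
N = 42 - 1 = 41

41


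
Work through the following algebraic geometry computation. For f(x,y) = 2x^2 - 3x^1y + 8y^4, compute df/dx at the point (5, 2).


df/dx = 2*2*x^1 + 1*(-3)*x^0*y
At (5,2): 2*2*5^1 + 1*(-3)*5^0*2
= 20 - 6
= 14

14


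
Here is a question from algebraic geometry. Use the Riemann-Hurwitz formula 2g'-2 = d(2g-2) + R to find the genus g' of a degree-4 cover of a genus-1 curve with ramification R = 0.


Riemann-Hurwitz formula: 2g' - 2 = d(2g - 2) + R
Given: d = 4, g = 1, R = 0
2g' - 2 = 4*(2*1 - 2) + 0
2g' - 2 = 4*0 + 0
2g' - 2 = 0 + 0 = 0
2g' = 2
g' = 1

1


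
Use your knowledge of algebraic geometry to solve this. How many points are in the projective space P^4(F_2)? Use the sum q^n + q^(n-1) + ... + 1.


P^4(F_2) has (q^(n+1) - 1)/(q - 1) points.
= 2^4 + 2^3 + 2^2 + 2^1 + 2^0
= 16 + 8 + 4 + 2 + 1
= 31

31


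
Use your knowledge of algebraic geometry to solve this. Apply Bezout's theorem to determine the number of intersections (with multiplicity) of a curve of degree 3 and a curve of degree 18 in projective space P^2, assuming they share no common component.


Bezout's theorem states the intersection count equals the product of degrees.
Intersection count = 3 * 18 = 54

54


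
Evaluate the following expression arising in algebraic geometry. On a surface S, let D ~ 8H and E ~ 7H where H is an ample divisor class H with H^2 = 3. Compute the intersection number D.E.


Using bilinearity of the intersection pairing on a surface S:
(aH).(bH) = ab * (H.H)
We have H^2 = 3.
D.E = (8H).(7H) = 8*7*3
= 56*3
= 168

168


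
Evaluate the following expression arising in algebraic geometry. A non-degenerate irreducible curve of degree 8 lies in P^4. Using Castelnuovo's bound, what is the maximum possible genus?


Castelnuovo's bound: write d - 1 = m(r-1) + epsilon with 0 <= epsilon < r-1.
d - 1 = 8 - 1 = 7
r - 1 = 4 - 1 = 3
7 = 2*3 + 1, so m = 2, epsilon = 1
pi(d, r) = m(m-1)(r-1)/2 + m*epsilon
= 2*1*3/2 + 2*1
= 6/2 + 2
= 3 + 2 = 5

5


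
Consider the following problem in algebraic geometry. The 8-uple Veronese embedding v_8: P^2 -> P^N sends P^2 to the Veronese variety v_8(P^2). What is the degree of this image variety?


The Veronese variety v_8(P^2) has degree d^r.
d^r = 8^2 = 64

64


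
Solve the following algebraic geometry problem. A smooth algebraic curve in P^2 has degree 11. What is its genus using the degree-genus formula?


Using the genus formula for smooth plane curves:
g = (d-1)(d-2)/2
g = (11-1)(11-2)/2
g = 10*9/2
g = 90/2 = 45

45


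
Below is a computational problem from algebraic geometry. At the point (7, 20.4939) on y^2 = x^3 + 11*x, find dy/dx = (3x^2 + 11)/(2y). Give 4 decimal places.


Using implicit differentiation of y^2 = x^3 + 11*x:
2y * dy/dx = 3x^2 + 11
dy/dx = (3x^2 + 11)/(2y)
Numerator: 3*7^2 + 11 = 158
Denominator: 2*20.4939 = 40.9878
dy/dx = 158/40.9878 = 3.8548

3.8548


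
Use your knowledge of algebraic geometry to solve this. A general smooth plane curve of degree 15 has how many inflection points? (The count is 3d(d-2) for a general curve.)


For a general smooth plane curve C of degree d, the inflection points are
the intersection of C with its Hessian curve, which has degree 3(d-2).
By Bezout, the total intersection number is d * 3(d-2) = 15 * 39 = 585.
For a general curve every flex is ordinary, so each contributes
multiplicity 1 to C·Hess(C), and the number of distinct inflection
points is 3d(d-2).
Inflection points = 3*15*(15-2) = 3*15*13 = 585

585


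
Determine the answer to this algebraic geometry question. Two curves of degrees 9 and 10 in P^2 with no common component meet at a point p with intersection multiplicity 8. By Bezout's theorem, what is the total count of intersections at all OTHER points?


By Bezout's theorem, the total intersection number is d1 * d2.
Total = 9 * 10 = 90
Intersection multiplicity at p = 8
Remaining intersections = 90 - 8 = 82

82


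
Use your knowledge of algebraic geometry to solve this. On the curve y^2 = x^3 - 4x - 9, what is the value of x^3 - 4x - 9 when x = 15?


Compute x^3 - 4x - 9 at x = 15:
x^3 = 15^3 = 3375
(-4)*x = (-4)*15 = -60
Sum: 3375 - 60 - 9 = 3306

3306


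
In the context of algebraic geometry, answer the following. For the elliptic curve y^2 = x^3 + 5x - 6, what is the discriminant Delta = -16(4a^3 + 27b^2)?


Compute each component:
4a^3 = 4*5^3 = 4*125 = 500
27b^2 = 27*(-6)^2 = 27*36 = 972
4a^3 + 27b^2 = 500 + 972 = 1472
Delta = -16*1472 = -23552

-23552


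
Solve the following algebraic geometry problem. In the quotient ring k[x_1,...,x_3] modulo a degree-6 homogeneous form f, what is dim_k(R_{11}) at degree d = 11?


For R = k[x_1,...,x_n]/(f) with f homogeneous of degree e:
The Hilbert series is (1 - t^e)/(1 - t)^n.
So h(d) = C(d+n-1, n-1) - C(d-e+n-1, n-1) for d >= e.
With n=3, e=6, d=11:
C(11+3-1, 3-1) = C(13, 2) = 78
C(11-6+3-1, 3-1) = C(7, 2) = 21
h(11) = 78 - 21 = 57

57


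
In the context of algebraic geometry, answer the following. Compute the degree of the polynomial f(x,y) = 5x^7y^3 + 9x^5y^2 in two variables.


Examine each term for its total degree (sum of exponents).
  Term '5x^7y^3' has total degree 7+3 = 10.
  Term '9x^5y^2' has total degree 5+2 = 7.
The maximum total degree among all terms is 10.

10


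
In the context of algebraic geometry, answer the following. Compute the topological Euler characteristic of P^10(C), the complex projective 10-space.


The complex projective space P^10 has one cell in each even real dimension 0, 2, ..., 20.
The cohomology groups are H^{2k}(P^10) = Z for k = 0,...,10, and 0 otherwise.
Euler characteristic = sum of Betti numbers = 1 per even-dimensional cohomology group.
chi(P^10) = 10 + 1 = 11

11


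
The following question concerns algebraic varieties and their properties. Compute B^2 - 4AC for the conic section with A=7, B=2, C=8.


The discriminant of a conic Ax^2 + Bxy + Cy^2 + ... = 0 is B^2 - 4AC.
B^2 = 2^2 = 4
4AC = 4*7*8 = 224
Discriminant = 4 - 224 = -220

-220


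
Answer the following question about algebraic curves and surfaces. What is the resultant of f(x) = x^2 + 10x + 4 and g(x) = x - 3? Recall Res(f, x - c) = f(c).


For Res(f, x - c), we evaluate f at x = c.
f(3) = 3^2 + 10*3 + 4
= 9 + 30 + 4
= 39 + 4 = 43
Res(f, g) = 43

43


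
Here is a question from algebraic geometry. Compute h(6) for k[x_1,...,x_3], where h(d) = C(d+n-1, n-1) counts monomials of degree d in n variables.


The Hilbert function for the polynomial ring in 3 variables is:
h(d) = C(d+n-1, n-1)
h(6) = C(6+3-1, 3-1) = C(8, 2)
= 8! / (2! * 6!)
= 28

28


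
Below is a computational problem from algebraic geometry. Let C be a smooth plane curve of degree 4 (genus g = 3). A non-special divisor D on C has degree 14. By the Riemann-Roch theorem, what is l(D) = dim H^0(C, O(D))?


First, compute the genus of a smooth plane curve of degree 4:
g = (d-1)(d-2)/2 = (4-1)(4-2)/2 = 3
For a non-special divisor D (i.e., h^1(D) = 0), Riemann-Roch gives:
l(D) = deg(D) - g + 1
Since deg(D) = 14 >= 2g - 1 = 5, D is non-special.
l(D) = 14 - 3 + 1 = 12

12


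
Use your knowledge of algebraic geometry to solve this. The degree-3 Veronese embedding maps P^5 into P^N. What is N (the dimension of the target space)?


The Veronese embedding v_d: P^n -> P^N maps each point to all
degree-d monomials in n+1 homogeneous coordinates.
N = C(n+d, d) - 1
N = C(5+3, 3) - 1
N = C(8, 3) - 1
C(8, 3) = 56
N = 56 - 1 = 55

55


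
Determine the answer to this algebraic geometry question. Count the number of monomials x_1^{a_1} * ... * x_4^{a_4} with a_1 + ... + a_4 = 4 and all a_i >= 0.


The number of degree-4 monomials in 4 variables is C(d+n-1, n-1).
= C(4+4-1, 4-1) = C(7, 3)
= 35

35


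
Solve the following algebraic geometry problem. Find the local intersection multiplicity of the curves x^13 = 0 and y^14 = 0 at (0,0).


The intersection multiplicity of V(x^a) and V(y^b) at the origin is:
I(O; V(x^13), V(y^14)) = dim_k(k[x,y]/(x^13, y^14))
A basis for k[x,y]/(x^13, y^14) is the set of monomials x^i * y^j
where 0 <= i < 13 and 0 <= j < 14.
The number of such monomials is 13 * 14 = 182

182


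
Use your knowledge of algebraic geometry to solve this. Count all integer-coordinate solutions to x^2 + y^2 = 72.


Systematically check integer values of x where x^2 <= 72.
For each valid x, check if 72 - x^2 is a perfect square.
x=6: 72 - 36 = 36, sqrt = 6 (valid)
Total integer solutions found: 4

4


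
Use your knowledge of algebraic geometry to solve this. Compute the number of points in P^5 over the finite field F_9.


P^5(F_9) has (q^(n+1) - 1)/(q - 1) points.
= 9^5 + 9^4 + 9^3 + 9^2 + 9^1 + 9^0
= 59049 + 6561 + 729 + 81 + 9 + 1
= 66430

66430


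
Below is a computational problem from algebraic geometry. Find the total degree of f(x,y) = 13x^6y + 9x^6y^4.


Examine each term for its total degree (sum of exponents).
  Term '13x^6y' has total degree 6+1 = 7.
  Term '9x^6y^4' has total degree 6+4 = 10.
The maximum total degree among all terms is 10.

10


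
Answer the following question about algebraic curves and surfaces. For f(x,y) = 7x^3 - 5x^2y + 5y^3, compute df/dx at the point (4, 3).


df/dx = 3*7*x^2 + 2*(-5)*x^1*y
At (4,3): 3*7*4^2 + 2*(-5)*4^1*3
= 336 - 120
= 216

216


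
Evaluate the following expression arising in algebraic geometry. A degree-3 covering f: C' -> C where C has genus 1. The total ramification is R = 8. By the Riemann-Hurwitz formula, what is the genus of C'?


Riemann-Hurwitz formula: 2g' - 2 = d(2g - 2) + R
Given: d = 3, g = 1, R = 8
2g' - 2 = 3*(2*1 - 2) + 8
2g' - 2 = 3*0 + 8
2g' - 2 = 0 + 8 = 8
2g' = 10
g' = 5

5
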